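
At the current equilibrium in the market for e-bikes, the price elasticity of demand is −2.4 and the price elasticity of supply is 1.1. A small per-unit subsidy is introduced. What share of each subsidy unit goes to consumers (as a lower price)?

Consumer share = 11/35

For a small subsidy around the equilibrium, the benefit split depends on the relative slopes, which at a point are proportional to the elasticities.
Buyer share = εs/(εs + |εd|) = 1.1/(1.1 + 2.4) = 11/35; seller share = |εd|/(εs + |εd|) = 24/35.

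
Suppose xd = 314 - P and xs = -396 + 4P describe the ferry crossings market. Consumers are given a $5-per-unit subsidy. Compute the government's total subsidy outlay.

Pre-subsidy: 314 - P = -396 + 4P gives P* = 142, x* = 172.
With the rebate, buyers effectively pay Pb = Ps − 5, where Ps is the price sellers receive.
Demand in terms of Ps becomes xd = 314 − 1(Ps − 5) = 319 - Ps. Setting this equal to supply: 319 - Ps = -396 + 4Ps, so Ps = 143.
Buyers pay Pb = 143 − 5 = 138; x' = -396 + 4·143 = 176.
Government outlay = subsidy × quantity = 5 × 176 = 880.

Government cost = $880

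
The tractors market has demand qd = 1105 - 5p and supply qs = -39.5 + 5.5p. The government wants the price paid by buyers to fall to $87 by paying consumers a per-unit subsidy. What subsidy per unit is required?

Required subsidy s = $42 per unit

At a buyer price of 87, quantity demanded is 1105 − 5·87 = 670.
Sellers supply 670 only when they receive ps with -39.5 + 5.5·ps = 670, i.e. ps = 129.
s = ps − pb = 129 − 87 = 42.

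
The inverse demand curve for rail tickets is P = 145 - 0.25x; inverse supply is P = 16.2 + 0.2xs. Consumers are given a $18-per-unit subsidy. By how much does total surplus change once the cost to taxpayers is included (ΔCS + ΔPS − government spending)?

Pre-subsidy: 145 - 0.25x = 16.2 + 0.2x gives x* = 2576/9 and P* = 661/9.
With the rebate, buyers effectively pay Pb = Ps − 18, where Ps is the price sellers receive.
On the curves, Pb = 145 - 0.25x and Ps = 16.2 + 0.2x; the wedge Ps − Pb = 18 gives 16.2 + 0.2x − (145 - 0.25x) = 18, so x' = 2936/9.
Then Pb = 145 − 0.25·(2936/9) = 571/9 and Ps = 16.2 + 0.2·(2936/9) = 733/9.
ΔCS = ½(2576/9 + 2936/9)(661/9 − 571/9) = 27560/9; ΔPS = ½(2576/9 + 2936/9)(733/9 − 661/9) = 22048/9.
Government spending = 18 × 2936/9 = 5872.
Net change = 27560/9 + 22048/9 − 5872 = -360. The loss equals the DWL triangle ½·18·40.

Net change in total surplus = -$360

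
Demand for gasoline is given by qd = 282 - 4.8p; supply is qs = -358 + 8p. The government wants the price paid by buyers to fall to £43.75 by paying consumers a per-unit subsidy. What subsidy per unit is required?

At a buyer price of 43.75, quantity demanded is 282 − 4.8·43.75 = 72.
Sellers supply 72 only when they receive ps with -358 + 8·ps = 72, i.e. ps = 53.75.
s = ps − pb = 53.75 − 43.75 = 10.

Required subsidy s = £10 per unit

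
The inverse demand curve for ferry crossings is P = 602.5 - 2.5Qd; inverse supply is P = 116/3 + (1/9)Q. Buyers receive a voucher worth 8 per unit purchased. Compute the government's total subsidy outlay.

Government cost = 1752

Pre-subsidy: 602.5 - 2.5Q = 116/3 + (1/9)Q gives Q* = 10149/47 and P* = 2945/47.
With the rebate, buyers effectively pay Pb = Ps − 8, where Ps is the price sellers receive.
On the curves, Pb = 602.5 - 2.5Q and Ps = 116/3 + (1/9)Q; the wedge Ps − Pb = 8 gives 116/3 + (1/9)Q − (602.5 - 2.5Q) = 8, so Q' = 219.
Then Pb = 602.5 − 2.5·219 = 55 and Ps = 116/3 + (1/9)·219 = 63.
Government outlay = subsidy × quantity = 8 × 219 = 1752.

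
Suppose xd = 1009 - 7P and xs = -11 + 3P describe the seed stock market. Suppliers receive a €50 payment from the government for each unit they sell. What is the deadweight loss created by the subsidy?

Deadweight loss = €2625

Pre-subsidy: 1009 - 7P = -11 + 3P gives P* = 102, x* = 295.
With the subsidy, sellers receive Ps = Pb + 50 for each unit, where Pb is the price buyers pay.
Supply in terms of Pb becomes xs = -11 + 3(Pb + 50) = 139 + 3Pb. Setting this equal to demand: 1009 - 7Pb = 139 + 3Pb, so Pb = 87.
Sellers receive Ps = 87 + 50 = 137; x' = 1009 − 7·87 = 400.
The subsidy expands output by 400 − 295 = 105 past the efficient level; on those units the gap between marginal cost and willingness to pay runs from 0 up to 50.
DWL = ½ × 50 × 105 = 2625.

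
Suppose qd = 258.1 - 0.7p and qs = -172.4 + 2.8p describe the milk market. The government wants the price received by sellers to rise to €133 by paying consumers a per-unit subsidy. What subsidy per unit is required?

Required subsidy s = €50 per unit

At a seller price of 133, quantity supplied is -172.4 + 2.8·133 = 200.
Buyers absorb 200 only when they pay pb with 258.1 − 0.7·pb = 200, i.e. pb = 83.
s = ps − pb = 133 − 83 = 50.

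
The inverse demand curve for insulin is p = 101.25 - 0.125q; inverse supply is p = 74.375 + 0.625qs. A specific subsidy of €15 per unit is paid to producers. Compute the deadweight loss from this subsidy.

Deadweight loss = €150

Pre-subsidy: 101.25 - 0.125q = 74.375 + 0.625q gives q* = 215/6 and p* = 4645/48.
With the subsidy, sellers receive ps = pb + 15 for each unit, where pb is the price buyers pay.
On the curves, pb = 101.25 - 0.125q and ps = 74.375 + 0.625q; the wedge ps − pb = 15 gives 74.375 + 0.625q − (101.25 - 0.125q) = 15, so q' = 335/6.
Then pb = 101.25 − 0.125·(335/6) = 4525/48 and ps = 74.375 + 0.625·(335/6) = 5245/48.
The subsidy expands output by 335/6 − 215/6 = 20 past the efficient level; on those units the gap between marginal cost and willingness to pay runs from 0 up to 15.
DWL = ½ × 15 × 20 = 150.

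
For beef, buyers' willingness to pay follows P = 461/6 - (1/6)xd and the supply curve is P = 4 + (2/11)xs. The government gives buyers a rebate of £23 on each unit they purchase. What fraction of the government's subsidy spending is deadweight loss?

Pre-subsidy: 461/6 - (1/6)x = 4 + (2/11)x gives x* = 209 and P* = 42.
With the rebate, buyers effectively pay Pb = Ps − 23, where Ps is the price sellers receive.
On the curves, Pb = 461/6 - (1/6)x and Ps = 4 + (2/11)x; the wedge Ps − Pb = 23 gives 4 + (2/11)x − (461/6 - (1/6)x) = 23, so x' = 275.
Then Pb = 461/6 − (1/6)·275 = 31 and Ps = 4 + (2/11)·275 = 54.
ΔCS = ½(209 + 275)(42 − 31) = 2662; ΔPS = ½(209 + 275)(54 − 42) = 2904.
Government spending = 23 × 275 = 6325.
DWL = ½ × 23 × (275 − 209) = 759; fraction = 759 / 6325 = 0.12.

DWL / government spending = 0.12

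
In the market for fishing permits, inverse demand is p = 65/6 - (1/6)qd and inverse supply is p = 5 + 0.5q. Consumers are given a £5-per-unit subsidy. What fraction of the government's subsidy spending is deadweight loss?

Pre-subsidy: 65/6 - (1/6)q = 5 + 0.5q gives q* = 8.75 and p* = 9.375.
With the rebate, buyers effectively pay pb = ps − 5, where ps is the price sellers receive.
On the curves, pb = 65/6 - (1/6)q and ps = 5 + 0.5q; the wedge ps − pb = 5 gives 5 + 0.5q − (65/6 - (1/6)q) = 5, so q' = 16.25.
Then pb = 65/6 − (1/6)·16.25 = 8.125 and ps = 5 + 0.5·16.25 = 13.125.
ΔCS = ½(8.75 + 16.25)(9.375 − 8.125) = 15.625; ΔPS = ½(8.75 + 16.25)(13.125 − 9.375) = 46.875.
Government spending = 5 × 16.25 = 81.25.
DWL = ½ × 5 × (16.25 − 8.75) = 18.75; fraction = 18.75 / 81.25 = 3/13.

DWL / government spending = 3/13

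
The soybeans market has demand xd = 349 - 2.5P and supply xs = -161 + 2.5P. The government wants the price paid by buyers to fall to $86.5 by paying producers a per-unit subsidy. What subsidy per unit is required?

Required subsidy s = $31 per unit

At a buyer price of 86.5, quantity demanded is 349 − 2.5·86.5 = 132.75.
Sellers supply 132.75 only when they receive Ps with -161 + 2.5·Ps = 132.75, i.e. Ps = 117.5.
s = Ps − Pb = 117.5 − 86.5 = 31.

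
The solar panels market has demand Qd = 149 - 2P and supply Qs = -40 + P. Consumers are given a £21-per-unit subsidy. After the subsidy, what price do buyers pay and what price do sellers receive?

Pre-subsidy: 149 - 2P = -40 + P gives P* = 63, Q* = 23.
With the rebate, buyers effectively pay Pb = Ps − 21, where Ps is the price sellers receive.
Demand in terms of Ps becomes Qd = 149 − 2(Ps − 21) = 191 - 2Ps. Setting this equal to supply: 191 - 2Ps = -40 + Ps, so Ps = 77.
Buyers pay Pb = 77 − 21 = 56; Q' = -40 + 1·77 = 37.

Buyers pay £56; sellers receive £77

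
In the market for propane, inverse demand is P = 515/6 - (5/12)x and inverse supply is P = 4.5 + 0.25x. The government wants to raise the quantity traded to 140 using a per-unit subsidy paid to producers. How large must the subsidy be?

At x = 140, from the demand curve buyers pay Pb = 515/6 − (5/12)·140 = 27.5; from the supply curve sellers need Ps = 4.5 + 0.25·140 = 39.5.
The subsidy must fill the gap: s = Ps − Pb = 39.5 − 27.5 = 12.

Required subsidy s = 12 per unit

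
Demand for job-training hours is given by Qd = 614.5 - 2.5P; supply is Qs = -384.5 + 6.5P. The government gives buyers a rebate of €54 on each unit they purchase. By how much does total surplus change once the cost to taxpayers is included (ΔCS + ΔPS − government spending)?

Net change in total surplus = -€2632.5

Pre-subsidy: 614.5 - 2.5P = -384.5 + 6.5P gives P* = 111, Q* = 337.
With the rebate, buyers effectively pay Pb = Ps − 54, where Ps is the price sellers receive.
Demand in terms of Ps becomes Qd = 614.5 − 2.5(Ps − 54) = 749.5 - 2.5Ps. Setting this equal to supply: 749.5 - 2.5Ps = -384.5 + 6.5Ps, so Ps = 126.
Buyers pay Pb = 126 − 54 = 72; Q' = -384.5 + 6.5·126 = 434.5.
ΔCS = ½(337 + 434.5)(111 − 72) = 15044.25; ΔPS = ½(337 + 434.5)(126 − 111) = 5786.25.
Government spending = 54 × 434.5 = 23463.
Net change = 15044.25 + 5786.25 − 23463 = -2632.5. The loss equals the DWL triangle ½·54·97.5.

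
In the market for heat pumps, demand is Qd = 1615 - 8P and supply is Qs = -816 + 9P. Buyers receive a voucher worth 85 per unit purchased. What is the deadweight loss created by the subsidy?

Pre-subsidy: 1615 - 8P = -816 + 9P gives P* = 143, Q* = 471.
With the rebate, buyers effectively pay Pb = Ps − 85, where Ps is the price sellers receive.
Demand in terms of Ps becomes Qd = 1615 − 8(Ps − 85) = 2295 - 8Ps. Setting this equal to supply: 2295 - 8Ps = -816 + 9Ps, so Ps = 183.
Buyers pay Pb = 183 − 85 = 98; Q' = -816 + 9·183 = 831.
The subsidy expands output by 831 − 471 = 360 past the efficient level; on those units the gap between marginal cost and willingness to pay runs from 0 up to 85.
DWL = ½ × 85 × 360 = 15300.

Deadweight loss = 15300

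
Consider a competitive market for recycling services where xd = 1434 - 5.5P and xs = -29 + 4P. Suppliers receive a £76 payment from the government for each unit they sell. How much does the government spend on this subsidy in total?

Pre-subsidy: 1434 - 5.5P = -29 + 4P gives P* = 154, x* = 587.
With the subsidy, sellers receive Ps = Pb + 76 for each unit, where Pb is the price buyers pay.
Supply in terms of Pb becomes xs = -29 + 4(Pb + 76) = 275 + 4Pb. Setting this equal to demand: 1434 - 5.5Pb = 275 + 4Pb, so Pb = 122.
Sellers receive Ps = 122 + 76 = 198; x' = 1434 − 5.5·122 = 763.
Government outlay = subsidy × quantity = 76 × 763 = 57988.

Government cost = £57988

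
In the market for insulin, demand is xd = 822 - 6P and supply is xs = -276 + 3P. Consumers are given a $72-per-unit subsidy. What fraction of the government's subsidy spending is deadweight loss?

DWL / government spending = 4/13

Pre-subsidy: 822 - 6P = -276 + 3P gives P* = 122, x* = 90.
With the rebate, buyers effectively pay Pb = Ps − 72, where Ps is the price sellers receive.
Demand in terms of Ps becomes xd = 822 − 6(Ps − 72) = 1254 - 6Ps. Setting this equal to supply: 1254 - 6Ps = -276 + 3Ps, so Ps = 170.
Buyers pay Pb = 170 − 72 = 98; x' = -276 + 3·170 = 234.
ΔCS = ½(90 + 234)(122 − 98) = 3888; ΔPS = ½(90 + 234)(170 − 122) = 7776.
Government spending = 72 × 234 = 16848.
DWL = ½ × 72 × (234 − 90) = 5184; fraction = 5184 / 16848 = 4/13.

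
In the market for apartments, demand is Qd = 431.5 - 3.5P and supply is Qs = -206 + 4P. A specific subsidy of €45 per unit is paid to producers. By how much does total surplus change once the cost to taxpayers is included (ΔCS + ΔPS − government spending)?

Pre-subsidy: 431.5 - 3.5P = -206 + 4P gives P* = 85, Q* = 134.
With the subsidy, sellers receive Ps = Pb + 45 for each unit, where Pb is the price buyers pay.
Supply in terms of Pb becomes Qs = -206 + 4(Pb + 45) = -26 + 4Pb. Setting this equal to demand: 431.5 - 3.5Pb = -26 + 4Pb, so Pb = 61.
Sellers receive Ps = 61 + 45 = 106; Q' = 431.5 − 3.5·61 = 218.
ΔCS = ½(134 + 218)(85 − 61) = 4224; ΔPS = ½(134 + 218)(106 − 85) = 3696.
Government spending = 45 × 218 = 9810.
Net change = 4224 + 3696 − 9810 = -1890. The loss equals the DWL triangle ½·45·84.

Net change in total surplus = -€1890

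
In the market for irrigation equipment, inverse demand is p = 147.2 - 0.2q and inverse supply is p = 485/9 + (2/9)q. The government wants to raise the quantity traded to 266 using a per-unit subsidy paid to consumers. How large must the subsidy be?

At q = 266, from the demand curve buyers pay pb = 147.2 − 0.2·266 = 94; from the supply curve sellers need ps = 485/9 + (2/9)·266 = 113.
The subsidy must fill the gap: s = ps − pb = 113 − 94 = 19.

Required subsidy s = 19 per unit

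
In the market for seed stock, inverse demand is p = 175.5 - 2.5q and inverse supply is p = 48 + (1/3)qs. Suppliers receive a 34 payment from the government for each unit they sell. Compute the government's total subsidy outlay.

Government cost = 1938

Pre-subsidy: 175.5 - 2.5q = 48 + (1/3)q gives q* = 45 and p* = 63.
With the subsidy, sellers receive ps = pb + 34 for each unit, where pb is the price buyers pay.
On the curves, pb = 175.5 - 2.5q and ps = 48 + (1/3)q; the wedge ps − pb = 34 gives 48 + (1/3)q − (175.5 - 2.5q) = 34, so q' = 57.
Then pb = 175.5 − 2.5·57 = 33 and ps = 48 + (1/3)·57 = 67.
Government outlay = subsidy × quantity = 34 × 57 = 1938.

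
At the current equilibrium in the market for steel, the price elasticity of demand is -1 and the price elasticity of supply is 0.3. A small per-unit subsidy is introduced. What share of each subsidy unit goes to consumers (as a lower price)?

For a small subsidy around the equilibrium, the benefit split depends on the relative slopes, which at a point are proportional to the elasticities.
Buyer share = εs/(εs + |εd|) = 0.3/(0.3 + 1) = 3/13; seller share = |εd|/(εs + |εd|) = 10/13.

Consumer share = 3/13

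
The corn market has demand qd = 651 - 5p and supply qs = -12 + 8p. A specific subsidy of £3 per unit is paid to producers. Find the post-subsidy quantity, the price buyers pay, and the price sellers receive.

q' = 5268/13; buyers pay 639/13; sellers receive 678/13

Pre-subsidy: 651 - 5p = -12 + 8p gives p* = 51, q* = 396.
With the subsidy, sellers receive ps = pb + 3 for each unit, where pb is the price buyers pay.
Supply in terms of pb becomes qs = -12 + 8(pb + 3) = 12 + 8pb. Setting this equal to demand: 651 - 5pb = 12 + 8pb, so pb = 639/13.
Sellers receive ps = 639/13 + 3 = 678/13; q' = 651 − 5·(639/13) = 5268/13.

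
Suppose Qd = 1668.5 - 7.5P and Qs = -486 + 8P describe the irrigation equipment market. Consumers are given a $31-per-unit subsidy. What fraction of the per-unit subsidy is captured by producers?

Pre-subsidy: 1668.5 - 7.5P = -486 + 8P gives P* = 139, Q* = 626.
With the rebate, buyers effectively pay Pb = Ps − 31, where Ps is the price sellers receive.
Demand in terms of Ps becomes Qd = 1668.5 − 7.5(Ps − 31) = 1901 - 7.5Ps. Setting this equal to supply: 1901 - 7.5Ps = -486 + 8Ps, so Ps = 154.
Buyers pay Pb = 154 − 31 = 123; Q' = -486 + 8·154 = 746.
Buyers' price falls by P* − Pb = 139 − 123 = 16; sellers' price rises by Ps − P* = 154 − 139 = 15.
So producers capture 15/31 = 15/31 of each unit of subsidy.

Producer share = 15/31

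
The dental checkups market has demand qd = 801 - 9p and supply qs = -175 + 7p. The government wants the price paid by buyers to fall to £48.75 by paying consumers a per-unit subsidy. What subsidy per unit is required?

At a buyer price of 48.75, quantity demanded is 801 − 9·48.75 = 362.25.
Sellers supply 362.25 only when they receive ps with -175 + 7·ps = 362.25, i.e. ps = 76.75.
s = ps − pb = 76.75 − 48.75 = 28.

Required subsidy s = £28 per unit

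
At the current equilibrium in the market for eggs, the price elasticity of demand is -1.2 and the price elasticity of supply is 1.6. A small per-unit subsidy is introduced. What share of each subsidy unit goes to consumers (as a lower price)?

For a small subsidy around the equilibrium, the benefit split depends on the relative slopes, which at a point are proportional to the elasticities.
Buyer share = εs/(εs + |εd|) = 1.6/(1.6 + 1.2) = 4/7; seller share = |εd|/(εs + |εd|) = 3/7.

Consumer share = 4/7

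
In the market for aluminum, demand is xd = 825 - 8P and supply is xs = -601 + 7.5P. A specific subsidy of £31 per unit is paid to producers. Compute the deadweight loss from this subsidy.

Deadweight loss = £1860

Pre-subsidy: 825 - 8P = -601 + 7.5P gives P* = 92, x* = 89.
With the subsidy, sellers receive Ps = Pb + 31 for each unit, where Pb is the price buyers pay.
Supply in terms of Pb becomes xs = -601 + 7.5(Pb + 31) = -368.5 + 7.5Pb. Setting this equal to demand: 825 - 8Pb = -368.5 + 7.5Pb, so Pb = 77.
Sellers receive Ps = 77 + 31 = 108; x' = 825 − 8·77 = 209.
The subsidy expands output by 209 − 89 = 120 past the efficient level; on those units the gap between marginal cost and willingness to pay runs from 0 up to 31.
DWL = ½ × 31 × 120 = 1860.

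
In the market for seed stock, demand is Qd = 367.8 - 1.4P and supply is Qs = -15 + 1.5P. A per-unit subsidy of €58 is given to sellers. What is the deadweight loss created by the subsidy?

Pre-subsidy: 367.8 - 1.4P = -15 + 1.5P gives P* = 132, Q* = 183.
With the subsidy, sellers receive Ps = Pb + 58 for each unit, where Pb is the price buyers pay.
Supply in terms of Pb becomes Qs = -15 + 1.5(Pb + 58) = 72 + 1.5Pb. Setting this equal to demand: 367.8 - 1.4Pb = 72 + 1.5Pb, so Pb = 102.
Sellers receive Ps = 102 + 58 = 160; Q' = 367.8 − 1.4·102 = 225.
The subsidy expands output by 225 − 183 = 42 past the efficient level; on those units the gap between marginal cost and willingness to pay runs from 0 up to 58.
DWL = ½ × 58 × 42 = 1218.

Deadweight loss = €1218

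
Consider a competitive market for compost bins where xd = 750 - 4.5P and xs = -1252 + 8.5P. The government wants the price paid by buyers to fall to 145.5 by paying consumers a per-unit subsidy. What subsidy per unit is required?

Required subsidy s = 13 per unit

At a buyer price of 145.5, quantity demanded is 750 − 4.5·145.5 = 95.25.
Sellers supply 95.25 only when they receive Ps with -1252 + 8.5·Ps = 95.25, i.e. Ps = 158.5.
s = Ps − Pb = 158.5 − 145.5 = 13.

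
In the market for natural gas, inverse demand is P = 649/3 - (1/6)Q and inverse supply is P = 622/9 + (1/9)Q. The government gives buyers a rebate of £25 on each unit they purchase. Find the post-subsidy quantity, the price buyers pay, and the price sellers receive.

Q' = 620; buyers pay £113; sellers receive £138

Pre-subsidy: 649/3 - (1/6)Q = 622/9 + (1/9)Q gives Q* = 530 and P* = 128.
With the rebate, buyers effectively pay Pb = Ps − 25, where Ps is the price sellers receive.
On the curves, Pb = 649/3 - (1/6)Q and Ps = 622/9 + (1/9)Q; the wedge Ps − Pb = 25 gives 622/9 + (1/9)Q − (649/3 - (1/6)Q) = 25, so Q' = 620.
Then Pb = 649/3 − (1/6)·620 = 113 and Ps = 622/9 + (1/9)·620 = 138.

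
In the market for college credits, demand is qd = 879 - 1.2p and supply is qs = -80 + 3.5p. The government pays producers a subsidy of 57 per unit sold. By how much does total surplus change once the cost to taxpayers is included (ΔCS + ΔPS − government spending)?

Net change in total surplus = -68229/47

Pre-subsidy: 879 - 1.2p = -80 + 3.5p gives p* = 9590/47, q* = 29805/47.
With the subsidy, sellers receive ps = pb + 57 for each unit, where pb is the price buyers pay.
Supply in terms of pb becomes qs = -80 + 3.5(pb + 57) = 119.5 + 3.5pb. Setting this equal to demand: 879 - 1.2pb = 119.5 + 3.5pb, so pb = 7595/47.
Sellers receive ps = 7595/47 + 57 = 10274/47; q' = 879 − 1.2·(7595/47) = 32199/47.
ΔCS = ½(29805/47 + 32199/47)(9590/47 − 7595/47) = 61848990/2209; ΔPS = ½(29805/47 + 32199/47)(10274/47 − 9590/47) = 21205368/2209.
Government spending = 57 × 32199/47 = 1835343/47.
Net change = 61848990/2209 + 21205368/2209 − 1835343/47 = -68229/47. The loss equals the DWL triangle ½·57·2394/47.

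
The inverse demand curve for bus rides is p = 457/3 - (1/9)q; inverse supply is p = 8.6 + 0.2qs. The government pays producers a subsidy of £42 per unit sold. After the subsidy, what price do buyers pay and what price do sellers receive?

Pre-subsidy: 457/3 - (1/9)q = 8.6 + 0.2q gives q* = 462 and p* = 101.
With the subsidy, sellers receive ps = pb + 42 for each unit, where pb is the price buyers pay.
On the curves, pb = 457/3 - (1/9)q and ps = 8.6 + 0.2q; the wedge ps − pb = 42 gives 8.6 + 0.2q − (457/3 - (1/9)q) = 42, so q' = 597.
Then pb = 457/3 − (1/9)·597 = 86 and ps = 8.6 + 0.2·597 = 128.

Buyers pay £86; sellers receive £128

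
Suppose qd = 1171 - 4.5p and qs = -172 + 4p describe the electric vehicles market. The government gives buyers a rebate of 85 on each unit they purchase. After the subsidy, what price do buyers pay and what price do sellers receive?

Pre-subsidy: 1171 - 4.5p = -172 + 4p gives p* = 158, q* = 460.
With the rebate, buyers effectively pay pb = ps − 85, where ps is the price sellers receive.
Demand in terms of ps becomes qd = 1171 − 4.5(ps − 85) = 1553.5 - 4.5ps. Setting this equal to supply: 1553.5 - 4.5ps = -172 + 4ps, so ps = 203.
Buyers pay pb = 203 − 85 = 118; q' = -172 + 4·203 = 640.

Buyers pay 118; sellers receive 203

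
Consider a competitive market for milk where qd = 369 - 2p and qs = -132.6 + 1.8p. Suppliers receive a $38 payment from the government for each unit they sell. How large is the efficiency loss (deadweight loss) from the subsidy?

Deadweight loss = $684

Pre-subsidy: 369 - 2p = -132.6 + 1.8p gives p* = 132, q* = 105.
With the subsidy, sellers receive ps = pb + 38 for each unit, where pb is the price buyers pay.
Supply in terms of pb becomes qs = -132.6 + 1.8(pb + 38) = -64.2 + 1.8pb. Setting this equal to demand: 369 - 2pb = -64.2 + 1.8pb, so pb = 114.
Sellers receive ps = 114 + 38 = 152; q' = 369 − 2·114 = 141.
The subsidy expands output by 141 − 105 = 36 past the efficient level; on those units the gap between marginal cost and willingness to pay runs from 0 up to 38.
DWL = ½ × 38 × 36 = 684.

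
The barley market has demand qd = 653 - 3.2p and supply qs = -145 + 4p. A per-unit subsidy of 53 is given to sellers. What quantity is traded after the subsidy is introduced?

Pre-subsidy: 653 - 3.2p = -145 + 4p gives p* = 665/6, q* = 895/3.
With the subsidy, sellers receive ps = pb + 53 for each unit, where pb is the price buyers pay.
Supply in terms of pb becomes qs = -145 + 4(pb + 53) = 67 + 4pb. Setting this equal to demand: 653 - 3.2pb = 67 + 4pb, so pb = 1465/18.
Sellers receive ps = 1465/18 + 53 = 2419/18; q' = 653 − 3.2·(1465/18) = 3533/9.

q' = 3533/9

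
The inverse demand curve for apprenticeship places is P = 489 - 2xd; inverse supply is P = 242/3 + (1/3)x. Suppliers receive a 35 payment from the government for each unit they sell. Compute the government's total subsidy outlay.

Pre-subsidy: 489 - 2x = 242/3 + (1/3)x gives x* = 175 and P* = 139.
With the subsidy, sellers receive Ps = Pb + 35 for each unit, where Pb is the price buyers pay.
On the curves, Pb = 489 - 2x and Ps = 242/3 + (1/3)x; the wedge Ps − Pb = 35 gives 242/3 + (1/3)x − (489 - 2x) = 35, so x' = 190.
Then Pb = 489 − 2·190 = 109 and Ps = 242/3 + (1/3)·190 = 144.
Government outlay = subsidy × quantity = 35 × 190 = 6650.

Government cost = 6650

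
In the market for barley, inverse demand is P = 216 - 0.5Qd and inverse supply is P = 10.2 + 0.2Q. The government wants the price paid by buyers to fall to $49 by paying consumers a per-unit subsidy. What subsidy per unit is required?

At a buyer price of 49, quantity demanded is 432 − 2·49 = 334.
Sellers supply 334 only when they receive Ps = 10.2 + 0.2·334 = 77.
s = Ps − Pb = 77 − 49 = 28.

Required subsidy s = $28 per unit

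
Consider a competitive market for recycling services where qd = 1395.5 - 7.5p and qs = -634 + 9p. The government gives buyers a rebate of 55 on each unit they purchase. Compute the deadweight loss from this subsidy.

Pre-subsidy: 1395.5 - 7.5p = -634 + 9p gives p* = 123, q* = 473.
With the rebate, buyers effectively pay pb = ps − 55, where ps is the price sellers receive.
Demand in terms of ps becomes qd = 1395.5 − 7.5(ps − 55) = 1808 - 7.5ps. Setting this equal to supply: 1808 - 7.5ps = -634 + 9ps, so ps = 148.
Buyers pay pb = 148 − 55 = 93; q' = -634 + 9·148 = 698.
The subsidy expands output by 698 − 473 = 225 past the efficient level; on those units the gap between marginal cost and willingness to pay runs from 0 up to 55.
DWL = ½ × 55 × 225 = 6187.5.

Deadweight loss = 6187.5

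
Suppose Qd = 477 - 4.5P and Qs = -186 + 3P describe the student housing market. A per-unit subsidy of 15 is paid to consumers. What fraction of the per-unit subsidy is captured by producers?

Pre-subsidy: 477 - 4.5P = -186 + 3P gives P* = 88.4, Q* = 79.2.
With the rebate, buyers effectively pay Pb = Ps − 15, where Ps is the price sellers receive.
Demand in terms of Ps becomes Qd = 477 − 4.5(Ps − 15) = 544.5 - 4.5Ps. Setting this equal to supply: 544.5 - 4.5Ps = -186 + 3Ps, so Ps = 97.4.
Buyers pay Pb = 97.4 − 15 = 82.4; Q' = -186 + 3·97.4 = 106.2.
Buyers' price falls by P* − Pb = 88.4 − 82.4 = 6; sellers' price rises by Ps − P* = 97.4 − 88.4 = 9.
So producers capture 9/15 = 0.6 of each unit of subsidy.

Producer share = 0.6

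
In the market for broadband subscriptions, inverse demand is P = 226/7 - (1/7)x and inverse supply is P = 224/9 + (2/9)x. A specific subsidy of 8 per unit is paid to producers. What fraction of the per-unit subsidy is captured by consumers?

Pre-subsidy: 226/7 - (1/7)x = 224/9 + (2/9)x gives x* = 466/23 and P* = 676/23.
With the subsidy, sellers receive Ps = Pb + 8 for each unit, where Pb is the price buyers pay.
On the curves, Pb = 226/7 - (1/7)x and Ps = 224/9 + (2/9)x; the wedge Ps − Pb = 8 gives 224/9 + (2/9)x − (226/7 - (1/7)x) = 8, so x' = 970/23.
Then Pb = 226/7 − (1/7)·(970/23) = 604/23 and Ps = 224/9 + (2/9)·(970/23) = 788/23.
Buyers' price falls by P* − Pb = 676/23 − 604/23 = 72/23; sellers' price rises by Ps − P* = 788/23 − 676/23 = 112/23.
So consumers capture (72/23)/8 = 9/23 of each unit of subsidy.

Consumer share = 9/23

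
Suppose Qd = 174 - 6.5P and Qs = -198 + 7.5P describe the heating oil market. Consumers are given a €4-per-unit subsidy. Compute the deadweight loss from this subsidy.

Pre-subsidy: 174 - 6.5P = -198 + 7.5P gives P* = 186/7, Q* = 9/7.
With the rebate, buyers effectively pay Pb = Ps − 4, where Ps is the price sellers receive.
Demand in terms of Ps becomes Qd = 174 − 6.5(Ps − 4) = 200 - 6.5Ps. Setting this equal to supply: 200 - 6.5Ps = -198 + 7.5Ps, so Ps = 199/7.
Buyers pay Pb = 199/7 − 4 = 171/7; Q' = -198 + 7.5·(199/7) = 213/14.
The subsidy expands output by 213/14 − 9/7 = 195/14 past the efficient level; on those units the gap between marginal cost and willingness to pay runs from 0 up to 4.
DWL = ½ × 4 × 195/14 = 195/7.

Deadweight loss = 195/7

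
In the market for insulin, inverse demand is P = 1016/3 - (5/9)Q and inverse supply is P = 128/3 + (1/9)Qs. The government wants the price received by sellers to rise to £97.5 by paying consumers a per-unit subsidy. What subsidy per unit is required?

At a seller price of 97.5, quantity supplied is -384 + 9·97.5 = 493.5.
Buyers absorb 493.5 only when they pay Pb = 1016/3 − (5/9)·493.5 = 64.5.
s = Ps − Pb = 97.5 − 64.5 = 33.

Required subsidy s = £33 per unit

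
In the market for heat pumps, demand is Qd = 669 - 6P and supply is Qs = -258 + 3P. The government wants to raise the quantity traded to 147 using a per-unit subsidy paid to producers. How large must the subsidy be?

At Q = 147, invert demand for the buyer price: Pb = (669 − 147)/6 = 87; invert supply for the seller price: Ps = (147 − (-258))/3 = 135.
The subsidy must fill the gap: s = Ps − Pb = 135 − 87 = 48.

Required subsidy s = 48 per unit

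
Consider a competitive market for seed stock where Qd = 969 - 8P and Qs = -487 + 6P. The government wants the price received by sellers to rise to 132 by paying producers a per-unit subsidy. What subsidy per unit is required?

Required subsidy s = 49 per unit

At a seller price of 132, quantity supplied is -487 + 6·132 = 305.
Buyers absorb 305 only when they pay Pb with 969 − 8·Pb = 305, i.e. Pb = 83.
s = Ps − Pb = 132 − 83 = 49.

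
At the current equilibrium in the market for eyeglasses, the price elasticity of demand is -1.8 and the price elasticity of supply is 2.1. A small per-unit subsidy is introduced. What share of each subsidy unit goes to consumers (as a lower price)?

For a small subsidy around the equilibrium, the benefit split depends on the relative slopes, which at a point are proportional to the elasticities.
Buyer share = εs/(εs + |εd|) = 2.1/(2.1 + 1.8) = 7/13; seller share = |εd|/(εs + |εd|) = 6/13.

Consumer share = 7/13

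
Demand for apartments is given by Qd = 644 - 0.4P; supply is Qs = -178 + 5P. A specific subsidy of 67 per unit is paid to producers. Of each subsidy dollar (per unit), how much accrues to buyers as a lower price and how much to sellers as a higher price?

Pre-subsidy: 644 - 0.4P = -178 + 5P gives P* = 1370/9, Q* = 5248/9.
With the subsidy, sellers receive Ps = Pb + 67 for each unit, where Pb is the price buyers pay.
Supply in terms of Pb becomes Qs = -178 + 5(Pb + 67) = 157 + 5Pb. Setting this equal to demand: 644 - 0.4Pb = 157 + 5Pb, so Pb = 2435/27.
Sellers receive Ps = 2435/27 + 67 = 4244/27; Q' = 644 − 0.4·(2435/27) = 16414/27.
Buyers' price falls by P* − Pb = 1370/9 − 2435/27 = 1675/27; sellers' price rises by Ps − P* = 4244/27 − 1370/9 = 134/27.

Buyers gain 1675/27 per unit; sellers gain 134/27 per unit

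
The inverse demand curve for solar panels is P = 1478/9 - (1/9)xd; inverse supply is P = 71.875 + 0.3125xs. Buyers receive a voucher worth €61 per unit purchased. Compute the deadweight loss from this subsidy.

Pre-subsidy: 1478/9 - (1/9)x = 71.875 + 0.3125x gives x* = 218 and P* = 140.
With the rebate, buyers effectively pay Pb = Ps − 61, where Ps is the price sellers receive.
On the curves, Pb = 1478/9 - (1/9)x and Ps = 71.875 + 0.3125x; the wedge Ps − Pb = 61 gives 71.875 + 0.3125x − (1478/9 - (1/9)x) = 61, so x' = 362.
Then Pb = 1478/9 − (1/9)·362 = 124 and Ps = 71.875 + 0.3125·362 = 185.
The subsidy expands output by 362 − 218 = 144 past the efficient level; on those units the gap between marginal cost and willingness to pay runs from 0 up to 61.
DWL = ½ × 61 × 144 = 4392.

Deadweight loss = €4392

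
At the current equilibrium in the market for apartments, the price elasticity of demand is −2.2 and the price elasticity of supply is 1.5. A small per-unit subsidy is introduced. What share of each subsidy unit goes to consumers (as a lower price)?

Consumer share = 15/37

For a small subsidy around the equilibrium, the benefit split depends on the relative slopes, which at a point are proportional to the elasticities.
Buyer share = εs/(εs + |εd|) = 1.5/(1.5 + 2.2) = 15/37; seller share = |εd|/(εs + |εd|) = 22/37.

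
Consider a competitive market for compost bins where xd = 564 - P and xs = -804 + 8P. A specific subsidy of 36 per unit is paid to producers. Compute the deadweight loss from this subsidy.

Pre-subsidy: 564 - P = -804 + 8P gives P* = 152, x* = 412.
With the subsidy, sellers receive Ps = Pb + 36 for each unit, where Pb is the price buyers pay.
Supply in terms of Pb becomes xs = -804 + 8(Pb + 36) = -516 + 8Pb. Setting this equal to demand: 564 - Pb = -516 + 8Pb, so Pb = 120.
Sellers receive Ps = 120 + 36 = 156; x' = 564 − 1·120 = 444.
The subsidy expands output by 444 − 412 = 32 past the efficient level; on those units the gap between marginal cost and willingness to pay runs from 0 up to 36.
DWL = ½ × 36 × 32 = 576.

Deadweight loss = 576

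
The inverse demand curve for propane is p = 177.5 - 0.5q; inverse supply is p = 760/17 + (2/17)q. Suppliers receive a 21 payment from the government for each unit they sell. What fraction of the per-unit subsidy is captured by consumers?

Consumer share = 17/21

Pre-subsidy: 177.5 - 0.5q = 760/17 + (2/17)q gives q* = 215 and p* = 70.
With the subsidy, sellers receive ps = pb + 21 for each unit, where pb is the price buyers pay.
On the curves, pb = 177.5 - 0.5q and ps = 760/17 + (2/17)q; the wedge ps − pb = 21 gives 760/17 + (2/17)q − (177.5 - 0.5q) = 21, so q' = 249.
Then pb = 177.5 − 0.5·249 = 53 and ps = 760/17 + (2/17)·249 = 74.
Buyers' price falls by p* − pb = 70 − 53 = 17; sellers' price rises by ps − p* = 74 − 70 = 4.
So consumers capture 17/21 = 17/21 of each unit of subsidy.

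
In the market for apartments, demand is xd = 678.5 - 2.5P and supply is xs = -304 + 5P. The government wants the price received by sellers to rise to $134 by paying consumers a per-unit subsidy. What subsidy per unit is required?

Required subsidy s = $9 per unit

At a seller price of 134, quantity supplied is -304 + 5·134 = 366.
Buyers absorb 366 only when they pay Pb with 678.5 − 2.5·Pb = 366, i.e. Pb = 125.
s = Ps − Pb = 134 − 125 = 9.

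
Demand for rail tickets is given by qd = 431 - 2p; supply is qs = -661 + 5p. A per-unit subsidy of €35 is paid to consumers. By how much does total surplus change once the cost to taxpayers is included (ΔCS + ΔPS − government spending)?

Pre-subsidy: 431 - 2p = -661 + 5p gives p* = 156, q* = 119.
With the rebate, buyers effectively pay pb = ps − 35, where ps is the price sellers receive.
Demand in terms of ps becomes qd = 431 − 2(ps − 35) = 501 - 2ps. Setting this equal to supply: 501 - 2ps = -661 + 5ps, so ps = 166.
Buyers pay pb = 166 − 35 = 131; q' = -661 + 5·166 = 169.
ΔCS = ½(119 + 169)(156 − 131) = 3600; ΔPS = ½(119 + 169)(166 − 156) = 1440.
Government spending = 35 × 169 = 5915.
Net change = 3600 + 1440 − 5915 = -875. The loss equals the DWL triangle ½·35·50.

Net change in total surplus = -€875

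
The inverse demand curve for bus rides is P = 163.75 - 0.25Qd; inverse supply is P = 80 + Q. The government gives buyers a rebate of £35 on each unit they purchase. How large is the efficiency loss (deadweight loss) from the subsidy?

Pre-subsidy: 163.75 - 0.25Q = 80 + Q gives Q* = 67 and P* = 147.
With the rebate, buyers effectively pay Pb = Ps − 35, where Ps is the price sellers receive.
On the curves, Pb = 163.75 - 0.25Q and Ps = 80 + Q; the wedge Ps − Pb = 35 gives 80 + Q − (163.75 - 0.25Q) = 35, so Q' = 95.
Then Pb = 163.75 − 0.25·95 = 140 and Ps = 80 + 1·95 = 175.
The subsidy expands output by 95 − 67 = 28 past the efficient level; on those units the gap between marginal cost and willingness to pay runs from 0 up to 35.
DWL = ½ × 35 × 28 = 490.

Deadweight loss = £490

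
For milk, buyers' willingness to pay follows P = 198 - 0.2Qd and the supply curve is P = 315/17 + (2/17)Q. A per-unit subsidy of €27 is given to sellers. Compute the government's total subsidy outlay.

Pre-subsidy: 198 - 0.2Q = 315/17 + (2/17)Q gives Q* = 565 and P* = 85.
With the subsidy, sellers receive Ps = Pb + 27 for each unit, where Pb is the price buyers pay.
On the curves, Pb = 198 - 0.2Q and Ps = 315/17 + (2/17)Q; the wedge Ps − Pb = 27 gives 315/17 + (2/17)Q − (198 - 0.2Q) = 27, so Q' = 650.
Then Pb = 198 − 0.2·650 = 68 and Ps = 315/17 + (2/17)·650 = 95.
Government outlay = subsidy × quantity = 27 × 650 = 17550.

Government cost = €17550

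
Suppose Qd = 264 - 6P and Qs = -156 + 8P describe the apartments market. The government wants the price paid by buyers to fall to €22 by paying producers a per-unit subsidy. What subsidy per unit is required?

Required subsidy s = €14 per unit

At a buyer price of 22, quantity demanded is 264 − 6·22 = 132.
Sellers supply 132 only when they receive Ps with -156 + 8·Ps = 132, i.e. Ps = 36.
s = Ps − Pb = 36 − 22 = 14.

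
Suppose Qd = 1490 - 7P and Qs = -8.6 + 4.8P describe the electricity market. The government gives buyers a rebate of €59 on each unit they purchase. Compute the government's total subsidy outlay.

Pre-subsidy: 1490 - 7P = -8.6 + 4.8P gives P* = 127, Q* = 601.
With the rebate, buyers effectively pay Pb = Ps − 59, where Ps is the price sellers receive.
Demand in terms of Ps becomes Qd = 1490 − 7(Ps − 59) = 1903 - 7Ps. Setting this equal to supply: 1903 - 7Ps = -8.6 + 4.8Ps, so Ps = 162.
Buyers pay Pb = 162 − 59 = 103; Q' = -8.6 + 4.8·162 = 769.
Government outlay = subsidy × quantity = 59 × 769 = 45371.

Government cost = €45371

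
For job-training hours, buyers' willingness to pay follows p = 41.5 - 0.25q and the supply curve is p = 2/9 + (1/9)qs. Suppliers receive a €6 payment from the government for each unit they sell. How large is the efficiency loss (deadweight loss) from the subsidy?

Deadweight loss = 648/13

Pre-subsidy: 41.5 - 0.25q = 2/9 + (1/9)q gives q* = 1486/13 and p* = 168/13.
With the subsidy, sellers receive ps = pb + 6 for each unit, where pb is the price buyers pay.
On the curves, pb = 41.5 - 0.25q and ps = 2/9 + (1/9)q; the wedge ps − pb = 6 gives 2/9 + (1/9)q − (41.5 - 0.25q) = 6, so q' = 1702/13.
Then pb = 41.5 − 0.25·(1702/13) = 114/13 and ps = 2/9 + (1/9)·(1702/13) = 192/13.
The subsidy expands output by 1702/13 − 1486/13 = 216/13 past the efficient level; on those units the gap between marginal cost and willingness to pay runs from 0 up to 6.
DWL = ½ × 6 × 216/13 = 648/13.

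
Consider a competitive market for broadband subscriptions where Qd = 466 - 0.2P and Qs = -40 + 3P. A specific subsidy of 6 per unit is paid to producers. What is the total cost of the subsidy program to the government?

Government cost = 2613

Pre-subsidy: 466 - 0.2P = -40 + 3P gives P* = 158.125, Q* = 434.375.
With the subsidy, sellers receive Ps = Pb + 6 for each unit, where Pb is the price buyers pay.
Supply in terms of Pb becomes Qs = -40 + 3(Pb + 6) = -22 + 3Pb. Setting this equal to demand: 466 - 0.2Pb = -22 + 3Pb, so Pb = 152.5.
Sellers receive Ps = 152.5 + 6 = 158.5; Q' = 466 − 0.2·152.5 = 435.5.
Government outlay = subsidy × quantity = 6 × 435.5 = 2613.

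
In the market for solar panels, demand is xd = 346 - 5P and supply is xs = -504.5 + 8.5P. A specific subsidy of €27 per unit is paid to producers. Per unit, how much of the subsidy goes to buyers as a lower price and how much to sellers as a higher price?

Buyers gain €17 per unit; sellers gain €10 per unit

Pre-subsidy: 346 - 5P = -504.5 + 8.5P gives P* = 63, x* = 31.
With the subsidy, sellers receive Ps = Pb + 27 for each unit, where Pb is the price buyers pay.
Supply in terms of Pb becomes xs = -504.5 + 8.5(Pb + 27) = -275 + 8.5Pb. Setting this equal to demand: 346 - 5Pb = -275 + 8.5Pb, so Pb = 46.
Sellers receive Ps = 46 + 27 = 73; x' = 346 − 5·46 = 116.
Buyers' price falls by P* − Pb = 63 − 46 = 17; sellers' price rises by Ps − P* = 73 − 63 = 10.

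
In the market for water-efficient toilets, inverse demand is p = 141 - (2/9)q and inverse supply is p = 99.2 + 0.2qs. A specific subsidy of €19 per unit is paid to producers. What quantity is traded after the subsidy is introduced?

q' = 144

Pre-subsidy: 141 - (2/9)q = 99.2 + 0.2q gives q* = 99 and p* = 119.
With the subsidy, sellers receive ps = pb + 19 for each unit, where pb is the price buyers pay.
On the curves, pb = 141 - (2/9)q and ps = 99.2 + 0.2q; the wedge ps − pb = 19 gives 99.2 + 0.2q − (141 - (2/9)q) = 19, so q' = 144.
Then pb = 141 − (2/9)·144 = 109 and ps = 99.2 + 0.2·144 = 128.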